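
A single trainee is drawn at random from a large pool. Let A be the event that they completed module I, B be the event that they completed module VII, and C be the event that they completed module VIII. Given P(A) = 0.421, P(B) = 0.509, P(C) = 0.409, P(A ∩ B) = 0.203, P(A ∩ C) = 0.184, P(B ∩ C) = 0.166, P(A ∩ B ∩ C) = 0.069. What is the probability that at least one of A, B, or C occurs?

0.855

P(A ∪ B ∪ C) = 0.421 + 0.509 + 0.409 − 0.203 − 0.184 − 0.166 + 0.069 = 0.855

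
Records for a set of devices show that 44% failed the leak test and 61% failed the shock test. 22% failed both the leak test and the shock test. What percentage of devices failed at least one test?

83%

P(union) = 44 + 61 − 22 = 83%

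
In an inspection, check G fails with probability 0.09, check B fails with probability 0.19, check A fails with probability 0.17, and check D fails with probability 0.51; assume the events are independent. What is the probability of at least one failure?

P(none) = (1 − 0.09) × (1 − 0.19) × (1 − 0.17) × (1 − 0.51) = 0.91 × 0.81 × 0.83 × 0.49 = 0.29977857
P(at least one) = 1 − 0.29977857 = 0.70022143

0.70022143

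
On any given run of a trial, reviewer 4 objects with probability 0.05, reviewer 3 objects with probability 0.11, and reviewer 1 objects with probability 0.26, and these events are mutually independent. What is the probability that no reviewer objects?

Independence gives P(none) = ∏(1 − pᵢ).
P(none) = (1 − 0.05) × (1 − 0.11) × (1 − 0.26) = 0.95 × 0.89 × 0.74 = 0.62567

0.62567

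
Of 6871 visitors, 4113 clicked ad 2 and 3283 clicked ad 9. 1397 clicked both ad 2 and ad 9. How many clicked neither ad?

Inclusion–exclusion gives
|at least one| = 4113 + 3283 − 1397 = 5999
None: 6871 − 5999 = 872

872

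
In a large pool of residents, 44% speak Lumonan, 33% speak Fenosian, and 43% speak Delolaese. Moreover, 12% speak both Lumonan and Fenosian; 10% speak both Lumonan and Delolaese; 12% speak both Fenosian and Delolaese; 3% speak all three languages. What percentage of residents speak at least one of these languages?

P(≥1) = 44 + 33 + 43 − 12 − 10 − 12 + 3 = 89%

89%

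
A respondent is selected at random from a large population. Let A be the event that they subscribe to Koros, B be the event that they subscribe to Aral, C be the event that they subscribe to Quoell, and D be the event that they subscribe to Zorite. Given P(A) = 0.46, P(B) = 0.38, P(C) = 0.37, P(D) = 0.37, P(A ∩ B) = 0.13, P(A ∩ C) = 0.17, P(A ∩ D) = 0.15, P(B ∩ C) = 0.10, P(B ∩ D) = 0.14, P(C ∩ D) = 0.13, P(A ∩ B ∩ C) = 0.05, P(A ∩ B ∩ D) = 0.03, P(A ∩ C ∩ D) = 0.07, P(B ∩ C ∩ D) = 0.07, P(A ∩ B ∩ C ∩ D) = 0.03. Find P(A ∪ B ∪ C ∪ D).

Inclusion–exclusion gives
P(A ∪ B ∪ C ∪ D) = 0.46 + 0.38 + 0.37 + 0.37 − 0.13 − 0.17 − 0.15 − 0.10 − 0.14 − 0.13 + 0.05 + 0.03 + 0.07 + 0.07 − 0.03 = 0.95

0.95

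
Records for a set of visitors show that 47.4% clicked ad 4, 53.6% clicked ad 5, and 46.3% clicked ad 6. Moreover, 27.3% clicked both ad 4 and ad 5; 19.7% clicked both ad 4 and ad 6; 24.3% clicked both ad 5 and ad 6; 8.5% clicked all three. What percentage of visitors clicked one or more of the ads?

84.5%

By inclusion–exclusion:
P(at least one) = 47.4 + 53.6 + 46.3 − 27.3 − 19.7 − 24.3 + 8.5 = 84.5%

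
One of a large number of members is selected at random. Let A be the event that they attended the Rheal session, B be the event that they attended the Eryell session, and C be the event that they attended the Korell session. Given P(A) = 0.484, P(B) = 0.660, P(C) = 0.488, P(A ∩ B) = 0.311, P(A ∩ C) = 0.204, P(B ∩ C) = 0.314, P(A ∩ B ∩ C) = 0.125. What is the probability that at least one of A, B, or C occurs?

0.928

P(A ∪ B ∪ C) = 0.484 + 0.660 + 0.488 − 0.311 − 0.204 − 0.314 + 0.125 = 0.928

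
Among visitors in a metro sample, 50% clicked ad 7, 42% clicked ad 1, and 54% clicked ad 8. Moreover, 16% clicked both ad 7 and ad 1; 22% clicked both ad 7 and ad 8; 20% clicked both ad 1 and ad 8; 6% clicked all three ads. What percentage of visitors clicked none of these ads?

6%

P(at least one) = 50 + 42 + 54 − 16 − 22 − 20 + 6 = 94%
P(none) = 100% − 94% = 6%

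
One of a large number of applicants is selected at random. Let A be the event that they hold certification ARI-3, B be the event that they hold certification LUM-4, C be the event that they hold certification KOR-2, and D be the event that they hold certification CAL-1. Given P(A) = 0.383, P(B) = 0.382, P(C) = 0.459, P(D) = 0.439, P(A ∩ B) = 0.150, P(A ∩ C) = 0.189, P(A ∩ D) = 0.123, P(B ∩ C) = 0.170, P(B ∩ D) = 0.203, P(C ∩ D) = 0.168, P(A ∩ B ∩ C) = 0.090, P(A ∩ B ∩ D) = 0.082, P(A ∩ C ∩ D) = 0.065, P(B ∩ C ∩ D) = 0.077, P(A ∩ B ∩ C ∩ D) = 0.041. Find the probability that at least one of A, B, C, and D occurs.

0.933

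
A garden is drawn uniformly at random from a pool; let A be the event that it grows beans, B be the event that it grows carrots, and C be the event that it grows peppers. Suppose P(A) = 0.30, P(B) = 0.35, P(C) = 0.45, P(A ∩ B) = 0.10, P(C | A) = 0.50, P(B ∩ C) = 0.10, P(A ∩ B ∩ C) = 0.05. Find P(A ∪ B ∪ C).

P(A ∩ C) = P(A)·P(C|A) = 0.30 × 0.50 = 0.15
P(A ∪ B ∪ C) = 0.30 + 0.35 + 0.45 − 0.10 − 0.15 − 0.10 + 0.05 = 0.80

0.80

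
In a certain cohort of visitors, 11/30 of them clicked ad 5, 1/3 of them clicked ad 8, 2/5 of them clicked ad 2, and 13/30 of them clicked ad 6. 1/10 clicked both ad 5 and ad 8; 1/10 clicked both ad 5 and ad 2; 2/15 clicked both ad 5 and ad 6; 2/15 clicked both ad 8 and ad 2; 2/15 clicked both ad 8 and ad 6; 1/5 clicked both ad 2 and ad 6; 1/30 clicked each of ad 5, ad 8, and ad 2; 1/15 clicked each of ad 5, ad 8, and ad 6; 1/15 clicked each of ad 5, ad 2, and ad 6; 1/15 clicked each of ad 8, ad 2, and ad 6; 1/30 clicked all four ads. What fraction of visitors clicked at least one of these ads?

14/15

By inclusion-exclusion,
P(≥1) = 11/30 + 1/3 + 2/5 + 13/30 − 1/10 − 1/10 − 2/15 − 2/15 − 2/15 − 1/5 + 1/30 + 1/15 + 1/15 + 1/15 − 1/30 = 14/15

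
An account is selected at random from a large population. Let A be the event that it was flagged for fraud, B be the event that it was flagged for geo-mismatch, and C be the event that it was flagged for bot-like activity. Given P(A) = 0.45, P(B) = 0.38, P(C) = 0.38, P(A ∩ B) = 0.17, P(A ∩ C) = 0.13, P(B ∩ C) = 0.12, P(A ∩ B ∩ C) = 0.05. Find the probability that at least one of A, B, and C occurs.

By inclusion-exclusion,
P(A ∪ B ∪ C) = 0.45 + 0.38 + 0.38 − 0.17 − 0.13 − 0.12 + 0.05 = 0.84

0.84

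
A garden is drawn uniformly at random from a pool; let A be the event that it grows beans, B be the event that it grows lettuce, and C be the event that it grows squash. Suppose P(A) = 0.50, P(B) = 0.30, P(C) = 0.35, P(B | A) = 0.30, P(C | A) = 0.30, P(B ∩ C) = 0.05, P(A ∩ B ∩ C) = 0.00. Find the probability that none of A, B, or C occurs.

P(A ∩ B) = P(A)·P(B|A) = 0.50 × 0.30 = 0.15
P(A ∩ C) = P(A)·P(C|A) = 0.50 × 0.30 = 0.15
P(A ∪ B ∪ C) = 0.50 + 0.30 + 0.35 − 0.15 − 0.15 − 0.05 + 0.00 = 0.80
P(none) = 1 − 0.80 = 0.20

0.20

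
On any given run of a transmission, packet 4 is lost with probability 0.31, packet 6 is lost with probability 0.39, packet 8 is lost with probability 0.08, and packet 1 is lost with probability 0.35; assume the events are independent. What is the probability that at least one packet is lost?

Independence gives P(none) = ∏(1 − pᵢ).
P(none) = (1 − 0.31) × (1 − 0.39) × (1 − 0.08) × (1 − 0.35) = 0.69 × 0.61 × 0.92 × 0.65 = 0.2516982
P(at least one) = 1 − 0.2516982 = 0.7483018

0.7483018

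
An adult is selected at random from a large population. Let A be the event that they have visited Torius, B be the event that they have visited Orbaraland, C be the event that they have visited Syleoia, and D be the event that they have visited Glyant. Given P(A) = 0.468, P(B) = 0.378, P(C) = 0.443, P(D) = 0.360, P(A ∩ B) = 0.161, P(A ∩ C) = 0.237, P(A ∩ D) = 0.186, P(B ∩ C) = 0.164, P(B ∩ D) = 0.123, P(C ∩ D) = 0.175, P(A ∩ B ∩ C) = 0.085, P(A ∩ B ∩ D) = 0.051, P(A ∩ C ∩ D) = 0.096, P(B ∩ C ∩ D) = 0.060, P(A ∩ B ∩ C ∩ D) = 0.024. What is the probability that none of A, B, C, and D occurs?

0.129

Apply inclusion-exclusion:
P(A ∪ B ∪ C ∪ D) = 0.468 + 0.378 + 0.443 + 0.360 − 0.161 − 0.237 − 0.186 − 0.164 − 0.123 − 0.175 + 0.085 + 0.051 + 0.096 + 0.060 − 0.024 = 0.871
P(none) = 1 − 0.871 = 0.129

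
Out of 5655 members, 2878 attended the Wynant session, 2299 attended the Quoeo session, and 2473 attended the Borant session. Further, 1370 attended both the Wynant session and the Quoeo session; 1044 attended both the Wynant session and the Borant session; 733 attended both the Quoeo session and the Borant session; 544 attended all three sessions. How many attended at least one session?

5047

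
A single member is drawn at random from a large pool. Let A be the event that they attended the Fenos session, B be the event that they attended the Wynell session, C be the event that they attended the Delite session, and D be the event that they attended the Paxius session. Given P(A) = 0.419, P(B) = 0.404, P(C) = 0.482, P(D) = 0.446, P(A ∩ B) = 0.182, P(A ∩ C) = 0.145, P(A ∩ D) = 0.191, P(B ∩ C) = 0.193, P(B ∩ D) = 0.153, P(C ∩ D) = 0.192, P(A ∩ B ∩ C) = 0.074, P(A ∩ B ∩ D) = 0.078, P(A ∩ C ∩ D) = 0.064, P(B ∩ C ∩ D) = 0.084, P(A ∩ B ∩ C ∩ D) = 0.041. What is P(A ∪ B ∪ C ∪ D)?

0.954

P(A ∪ B ∪ C ∪ D) = 0.419 + 0.404 + 0.482 + 0.446 − 0.182 − 0.145 − 0.191 − 0.193 − 0.153 − 0.192 + 0.074 + 0.078 + 0.064 + 0.084 − 0.041 = 0.954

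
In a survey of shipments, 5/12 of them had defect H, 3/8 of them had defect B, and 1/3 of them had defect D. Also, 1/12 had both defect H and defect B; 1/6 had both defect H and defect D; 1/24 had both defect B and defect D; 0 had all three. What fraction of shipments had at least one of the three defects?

5/6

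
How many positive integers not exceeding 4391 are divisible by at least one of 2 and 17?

Inclusion–exclusion gives
floor(4391/2) + floor(4391/17) − floor(4391/34) = 2195 + 258 − 129 = 2324

2324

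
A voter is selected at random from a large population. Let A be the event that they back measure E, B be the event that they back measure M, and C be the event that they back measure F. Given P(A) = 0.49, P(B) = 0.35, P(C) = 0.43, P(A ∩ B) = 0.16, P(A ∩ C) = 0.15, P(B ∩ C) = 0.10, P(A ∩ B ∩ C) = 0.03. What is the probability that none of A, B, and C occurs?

Using inclusion–exclusion:
P(A ∪ B ∪ C) = 0.49 + 0.35 + 0.43 − 0.16 − 0.15 − 0.10 + 0.03 = 0.89
P(none) = 1 − 0.89 = 0.11

0.11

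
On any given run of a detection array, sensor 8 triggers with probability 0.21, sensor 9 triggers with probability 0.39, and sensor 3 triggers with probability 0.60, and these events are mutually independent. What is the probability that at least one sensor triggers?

0.80724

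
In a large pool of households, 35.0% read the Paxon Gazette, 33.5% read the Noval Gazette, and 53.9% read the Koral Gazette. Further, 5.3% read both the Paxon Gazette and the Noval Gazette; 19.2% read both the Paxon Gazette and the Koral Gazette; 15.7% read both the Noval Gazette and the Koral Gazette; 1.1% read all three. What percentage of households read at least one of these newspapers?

83.3%

P(≥1) = 35.0 + 33.5 + 53.9 − 5.3 − 19.2 − 15.7 + 1.1 = 83.3%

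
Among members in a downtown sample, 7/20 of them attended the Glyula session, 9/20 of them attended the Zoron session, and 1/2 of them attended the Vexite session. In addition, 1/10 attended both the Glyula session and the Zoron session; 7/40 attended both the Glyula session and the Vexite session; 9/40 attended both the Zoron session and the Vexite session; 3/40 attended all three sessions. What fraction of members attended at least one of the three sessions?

7/8

P(≥1) = 7/20 + 9/20 + 1/2 − 1/10 − 7/40 − 9/40 + 3/40 = 7/8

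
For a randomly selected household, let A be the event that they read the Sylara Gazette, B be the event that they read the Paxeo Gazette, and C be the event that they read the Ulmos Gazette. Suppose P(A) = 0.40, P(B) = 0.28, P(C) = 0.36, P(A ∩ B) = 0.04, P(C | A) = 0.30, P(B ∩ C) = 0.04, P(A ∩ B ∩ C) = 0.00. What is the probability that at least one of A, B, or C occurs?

0.84

P(A ∩ C) = P(A)·P(C|A) = 0.40 × 0.30 = 0.12
Apply inclusion-exclusion:
P(A ∪ B ∪ C) = 0.40 + 0.28 + 0.36 − 0.04 − 0.12 − 0.04 + 0.00 = 0.84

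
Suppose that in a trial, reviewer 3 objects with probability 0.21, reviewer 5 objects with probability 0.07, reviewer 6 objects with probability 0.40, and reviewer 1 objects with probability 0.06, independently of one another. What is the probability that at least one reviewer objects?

0.5856292

P(none) = (1 − 0.21) × (1 − 0.07) × (1 − 0.40) × (1 − 0.06) = 0.79 × 0.93 × 0.60 × 0.94 = 0.4143708
P(at least one) = 1 − 0.4143708 = 0.5856292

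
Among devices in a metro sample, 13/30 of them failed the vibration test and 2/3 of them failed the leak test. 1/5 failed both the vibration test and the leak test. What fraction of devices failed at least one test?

Apply inclusion-exclusion:
P(union) = 13/30 + 2/3 − 1/5 = 9/10

9/10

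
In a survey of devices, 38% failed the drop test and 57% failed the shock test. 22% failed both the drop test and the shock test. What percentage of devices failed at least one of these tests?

73%

P(union) = 38 + 57 − 22 = 73%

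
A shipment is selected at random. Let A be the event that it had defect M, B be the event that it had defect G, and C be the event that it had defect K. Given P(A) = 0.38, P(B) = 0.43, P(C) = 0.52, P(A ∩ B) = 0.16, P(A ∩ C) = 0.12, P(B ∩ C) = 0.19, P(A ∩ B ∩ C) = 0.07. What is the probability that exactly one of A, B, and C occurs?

P(exactly one) = 0.38 + 0.43 + 0.52 − 2·0.16 − 2·0.12 − 2·0.19 + 3·0.07 = 0.60

0.60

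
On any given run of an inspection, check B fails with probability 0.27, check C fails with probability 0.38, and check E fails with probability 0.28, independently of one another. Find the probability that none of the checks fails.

0.325872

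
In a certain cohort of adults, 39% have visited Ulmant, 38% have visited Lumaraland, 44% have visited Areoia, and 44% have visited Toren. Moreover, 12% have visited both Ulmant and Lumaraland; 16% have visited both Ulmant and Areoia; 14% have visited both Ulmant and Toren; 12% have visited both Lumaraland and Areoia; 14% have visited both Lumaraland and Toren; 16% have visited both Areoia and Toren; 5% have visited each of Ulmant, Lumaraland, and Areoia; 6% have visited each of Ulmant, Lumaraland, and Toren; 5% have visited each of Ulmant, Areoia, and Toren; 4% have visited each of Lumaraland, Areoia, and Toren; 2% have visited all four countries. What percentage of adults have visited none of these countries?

1%

Apply inclusion-exclusion:
P(union) = 39 + 38 + 44 + 44 − 12 − 16 − 14 − 12 − 14 − 16 + 5 + 6 + 5 + 4 − 2 = 99%
P(none) = 100% − 99% = 1%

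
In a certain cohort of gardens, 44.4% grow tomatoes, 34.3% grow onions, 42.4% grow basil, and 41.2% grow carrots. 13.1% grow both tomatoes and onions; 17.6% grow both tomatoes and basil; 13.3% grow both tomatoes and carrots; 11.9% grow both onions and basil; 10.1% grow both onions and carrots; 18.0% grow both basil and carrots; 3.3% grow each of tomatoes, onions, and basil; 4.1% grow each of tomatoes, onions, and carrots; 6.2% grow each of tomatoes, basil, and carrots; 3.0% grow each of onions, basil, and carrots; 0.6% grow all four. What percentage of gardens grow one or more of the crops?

Inclusion–exclusion gives
P(≥1) = 44.4 + 34.3 + 42.4 + 41.2 − 13.1 − 17.6 − 13.3 − 11.9 − 10.1 − 18.0 + 3.3 + 4.1 + 6.2 + 3.0 − 0.6 = 94.3%

94.3%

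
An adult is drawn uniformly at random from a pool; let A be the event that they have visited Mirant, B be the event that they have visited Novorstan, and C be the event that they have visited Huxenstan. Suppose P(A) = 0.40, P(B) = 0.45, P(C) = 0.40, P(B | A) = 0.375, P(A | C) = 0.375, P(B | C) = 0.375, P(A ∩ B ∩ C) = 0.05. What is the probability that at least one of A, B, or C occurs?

P(A ∩ B) = P(A)·P(B|A) = 0.40 × 0.375 = 0.15
P(A ∩ C) = P(C)·P(A|C) = 0.40 × 0.375 = 0.15
P(B ∩ C) = P(C)·P(B|C) = 0.40 × 0.375 = 0.15
By inclusion–exclusion:
P(A ∪ B ∪ C) = 0.40 + 0.45 + 0.40 − 0.15 − 0.15 − 0.15 + 0.05 = 0.85

0.85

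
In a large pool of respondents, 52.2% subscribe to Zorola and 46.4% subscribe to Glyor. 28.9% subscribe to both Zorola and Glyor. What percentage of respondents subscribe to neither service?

30.3%

P(≥1) = 52.2 + 46.4 − 28.9 = 69.7%
P(none) = 100% − 69.7% = 30.3%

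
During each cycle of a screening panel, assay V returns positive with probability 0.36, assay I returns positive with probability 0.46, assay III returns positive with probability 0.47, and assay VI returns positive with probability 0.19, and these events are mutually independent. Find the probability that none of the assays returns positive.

0.14836608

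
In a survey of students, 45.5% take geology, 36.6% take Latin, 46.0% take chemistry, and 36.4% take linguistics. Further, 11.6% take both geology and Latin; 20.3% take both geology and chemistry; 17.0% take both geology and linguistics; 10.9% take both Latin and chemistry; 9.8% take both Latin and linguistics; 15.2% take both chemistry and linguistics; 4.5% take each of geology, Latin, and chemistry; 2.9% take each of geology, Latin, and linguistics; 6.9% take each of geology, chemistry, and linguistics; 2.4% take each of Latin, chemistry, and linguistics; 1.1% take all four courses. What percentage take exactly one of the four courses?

40.6%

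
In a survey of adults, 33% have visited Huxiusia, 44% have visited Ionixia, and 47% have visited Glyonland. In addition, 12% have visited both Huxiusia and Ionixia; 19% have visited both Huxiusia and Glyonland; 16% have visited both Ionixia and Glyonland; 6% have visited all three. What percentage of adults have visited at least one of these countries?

83%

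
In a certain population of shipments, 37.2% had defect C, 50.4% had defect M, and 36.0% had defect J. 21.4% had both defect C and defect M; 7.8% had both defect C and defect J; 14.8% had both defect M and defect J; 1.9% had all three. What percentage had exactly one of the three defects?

P(exactly one) = 37.2 + 50.4 + 36.0 − 2·21.4 − 2·7.8 − 2·14.8 + 3·1.9 = 41.3%

41.3%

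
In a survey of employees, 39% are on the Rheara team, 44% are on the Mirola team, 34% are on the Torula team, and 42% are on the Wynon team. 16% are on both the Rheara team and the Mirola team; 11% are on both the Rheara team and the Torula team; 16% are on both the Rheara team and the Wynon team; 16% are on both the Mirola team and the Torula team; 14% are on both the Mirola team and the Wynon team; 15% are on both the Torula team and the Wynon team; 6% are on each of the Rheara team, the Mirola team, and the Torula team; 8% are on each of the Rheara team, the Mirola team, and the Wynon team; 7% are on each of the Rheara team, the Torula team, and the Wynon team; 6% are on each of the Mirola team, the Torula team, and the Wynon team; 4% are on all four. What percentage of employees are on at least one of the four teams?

P(≥1) = 39 + 44 + 34 + 42 − 16 − 11 − 16 − 16 − 14 − 15 + 6 + 8 + 7 + 6 − 4 = 94%

94%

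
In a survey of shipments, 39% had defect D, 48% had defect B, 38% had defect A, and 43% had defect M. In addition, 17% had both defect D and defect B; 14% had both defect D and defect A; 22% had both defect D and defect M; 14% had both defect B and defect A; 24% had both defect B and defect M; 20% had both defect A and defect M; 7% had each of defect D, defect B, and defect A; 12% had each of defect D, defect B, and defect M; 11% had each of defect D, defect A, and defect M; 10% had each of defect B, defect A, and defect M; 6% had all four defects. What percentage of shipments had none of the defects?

Inclusion–exclusion gives
P(≥1) = 39 + 48 + 38 + 43 − 17 − 14 − 22 − 14 − 24 − 20 + 7 + 12 + 11 + 10 − 6 = 91%
P(none) = 100% − 91% = 9%

9%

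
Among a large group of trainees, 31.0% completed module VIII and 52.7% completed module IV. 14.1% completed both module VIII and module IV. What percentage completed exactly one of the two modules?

P(exactly one) = 31.0 + 52.7 − 2·14.1 = 55.5%

55.5%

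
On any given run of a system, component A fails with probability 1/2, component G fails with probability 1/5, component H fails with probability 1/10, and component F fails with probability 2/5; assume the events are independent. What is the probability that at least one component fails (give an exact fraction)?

98/125

P(none) = (1 − 1/2) × (1 − 1/5) × (1 − 1/10) × (1 − 2/5) = 1/2 × 4/5 × 9/10 × 3/5 = 27/125
P(at least one) = 1 − 27/125 = 98/125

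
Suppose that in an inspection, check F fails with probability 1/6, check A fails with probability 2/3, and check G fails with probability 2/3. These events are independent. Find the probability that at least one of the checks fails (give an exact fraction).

49/54

P(none) = (1 − 1/6) × (1 − 2/3) × (1 − 2/3) = 5/6 × 1/3 × 1/3 = 5/54
P(at least one) = 1 − 5/54 = 49/54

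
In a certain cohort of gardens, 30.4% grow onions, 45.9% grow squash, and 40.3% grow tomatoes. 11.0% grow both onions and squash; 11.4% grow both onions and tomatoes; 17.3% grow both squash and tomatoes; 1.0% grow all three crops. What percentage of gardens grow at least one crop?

P(union) = 30.4 + 45.9 + 40.3 − 11.0 − 11.4 − 17.3 + 1.0 = 77.9%

77.9%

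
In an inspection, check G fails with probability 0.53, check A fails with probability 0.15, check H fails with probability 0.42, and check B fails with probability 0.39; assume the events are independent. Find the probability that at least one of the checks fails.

P(none) = (1 − 0.53) × (1 − 0.15) × (1 − 0.42) × (1 − 0.39) = 0.47 × 0.85 × 0.58 × 0.61 = 0.1413431
P(at least one) = 1 − 0.1413431 = 0.8586569

0.8586569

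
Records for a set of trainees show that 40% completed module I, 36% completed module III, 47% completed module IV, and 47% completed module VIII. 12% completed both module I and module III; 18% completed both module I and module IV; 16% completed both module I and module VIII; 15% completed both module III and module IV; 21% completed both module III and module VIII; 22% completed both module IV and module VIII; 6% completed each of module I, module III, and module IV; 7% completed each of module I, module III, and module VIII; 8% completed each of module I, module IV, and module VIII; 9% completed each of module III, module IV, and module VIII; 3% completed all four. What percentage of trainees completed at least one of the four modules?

Inclusion–exclusion gives
P(≥1) = 40 + 36 + 47 + 47 − 12 − 18 − 16 − 15 − 21 − 22 + 6 + 7 + 8 + 9 − 3 = 93%

93%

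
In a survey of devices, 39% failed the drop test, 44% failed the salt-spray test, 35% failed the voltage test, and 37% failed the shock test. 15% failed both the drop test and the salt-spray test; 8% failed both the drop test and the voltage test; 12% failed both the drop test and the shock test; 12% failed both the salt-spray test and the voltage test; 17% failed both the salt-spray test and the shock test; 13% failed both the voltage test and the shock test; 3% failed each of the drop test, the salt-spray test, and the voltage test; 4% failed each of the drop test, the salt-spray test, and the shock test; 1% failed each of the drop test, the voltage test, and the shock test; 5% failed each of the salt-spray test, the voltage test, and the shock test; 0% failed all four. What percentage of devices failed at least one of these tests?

91%

Using inclusion–exclusion:
P(at least one) = 39 + 44 + 35 + 37 − 15 − 8 − 12 − 12 − 17 − 13 + 3 + 4 + 1 + 5 − 0 = 91%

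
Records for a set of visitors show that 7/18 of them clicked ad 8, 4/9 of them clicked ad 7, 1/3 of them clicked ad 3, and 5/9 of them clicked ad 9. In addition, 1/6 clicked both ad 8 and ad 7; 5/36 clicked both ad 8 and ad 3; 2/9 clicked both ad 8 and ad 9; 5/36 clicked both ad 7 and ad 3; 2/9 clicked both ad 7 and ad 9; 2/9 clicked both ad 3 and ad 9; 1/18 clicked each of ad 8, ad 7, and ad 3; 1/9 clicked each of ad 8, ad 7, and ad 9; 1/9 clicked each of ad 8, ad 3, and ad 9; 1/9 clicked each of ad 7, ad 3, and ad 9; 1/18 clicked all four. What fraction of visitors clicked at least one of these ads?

17/18

Apply inclusion-exclusion:
P(≥1) = 7/18 + 4/9 + 1/3 + 5/9 − 1/6 − 5/36 − 2/9 − 5/36 − 2/9 − 2/9 + 1/18 + 1/9 + 1/9 + 1/9 − 1/18 = 17/18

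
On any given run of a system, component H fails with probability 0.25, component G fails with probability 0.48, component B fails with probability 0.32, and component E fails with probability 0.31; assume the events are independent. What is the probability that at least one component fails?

0.817012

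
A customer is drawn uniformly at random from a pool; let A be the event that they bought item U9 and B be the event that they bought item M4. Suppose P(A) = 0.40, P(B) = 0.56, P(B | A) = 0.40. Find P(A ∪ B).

0.80

P(A ∩ B) = P(A)·P(B|A) = 0.40 × 0.40 = 0.16
Inclusion–exclusion gives
P(A ∪ B) = 0.40 + 0.56 − 0.16 = 0.80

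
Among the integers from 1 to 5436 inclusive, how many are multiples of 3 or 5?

1812 + 1087 − 362 = 2537

2537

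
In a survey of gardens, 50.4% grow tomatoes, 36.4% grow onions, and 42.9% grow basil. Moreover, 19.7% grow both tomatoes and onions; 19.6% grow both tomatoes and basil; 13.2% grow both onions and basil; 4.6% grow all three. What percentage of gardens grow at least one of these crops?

81.8%

Inclusion–exclusion gives
P(≥1) = 50.4 + 36.4 + 42.9 − 19.7 − 19.6 − 13.2 + 4.6 = 81.8%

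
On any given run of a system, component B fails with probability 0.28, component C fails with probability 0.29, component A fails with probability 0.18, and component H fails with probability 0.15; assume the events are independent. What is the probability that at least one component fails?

P(none) = (1 − 0.28) × (1 − 0.29) × (1 − 0.18) × (1 − 0.15) = 0.72 × 0.71 × 0.82 × 0.85 = 0.3563064
P(at least one) = 1 − 0.3563064 = 0.6436936

0.6436936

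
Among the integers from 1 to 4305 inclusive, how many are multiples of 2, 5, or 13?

2716

By inclusion–exclusion:
floor(4305/2) + floor(4305/5) + floor(4305/13) − floor(4305/10) − floor(4305/26) − floor(4305/65) + floor(4305/130) = 2152 + 861 + 331 − 430 − 165 − 66 + 33 = 2716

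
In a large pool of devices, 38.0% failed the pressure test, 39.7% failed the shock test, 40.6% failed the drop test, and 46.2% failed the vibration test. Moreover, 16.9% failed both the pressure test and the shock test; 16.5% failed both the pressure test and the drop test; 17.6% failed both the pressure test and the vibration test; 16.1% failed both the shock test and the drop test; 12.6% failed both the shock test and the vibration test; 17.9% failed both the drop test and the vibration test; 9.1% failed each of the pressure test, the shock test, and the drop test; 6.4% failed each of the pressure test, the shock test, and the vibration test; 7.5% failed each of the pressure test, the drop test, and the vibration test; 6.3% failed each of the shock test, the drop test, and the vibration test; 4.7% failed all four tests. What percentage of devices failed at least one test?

91.5%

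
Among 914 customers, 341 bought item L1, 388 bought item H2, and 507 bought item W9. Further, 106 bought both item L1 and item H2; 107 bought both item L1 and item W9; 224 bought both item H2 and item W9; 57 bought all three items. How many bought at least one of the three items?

856

Using inclusion–exclusion:
N(≥1) = 341 + 388 + 507 − 106 − 107 − 224 + 57 = 856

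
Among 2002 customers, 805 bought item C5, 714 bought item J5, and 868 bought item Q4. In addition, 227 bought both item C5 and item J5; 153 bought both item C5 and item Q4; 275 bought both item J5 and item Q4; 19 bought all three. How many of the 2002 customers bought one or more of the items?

N(≥1) = 805 + 714 + 868 − 227 − 153 − 275 + 19 = 1751

1751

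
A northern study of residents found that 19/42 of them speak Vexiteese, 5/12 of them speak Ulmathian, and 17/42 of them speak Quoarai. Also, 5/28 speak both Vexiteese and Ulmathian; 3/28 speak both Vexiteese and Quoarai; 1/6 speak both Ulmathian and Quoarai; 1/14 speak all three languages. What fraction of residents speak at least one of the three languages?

25/28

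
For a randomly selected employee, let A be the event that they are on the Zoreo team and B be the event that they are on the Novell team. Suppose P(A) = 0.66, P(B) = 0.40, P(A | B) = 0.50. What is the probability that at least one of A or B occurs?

P(A ∩ B) = P(B)·P(A|B) = 0.40 × 0.50 = 0.20
Using inclusion–exclusion:
P(A ∪ B) = 0.66 + 0.40 − 0.20 = 0.86

0.86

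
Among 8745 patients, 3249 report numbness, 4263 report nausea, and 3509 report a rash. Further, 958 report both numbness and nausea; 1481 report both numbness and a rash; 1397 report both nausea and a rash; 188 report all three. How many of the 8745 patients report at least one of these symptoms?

7373

Inclusion–exclusion gives
|union| = 3249 + 4263 + 3509 − 958 − 1481 − 1397 + 188 = 7373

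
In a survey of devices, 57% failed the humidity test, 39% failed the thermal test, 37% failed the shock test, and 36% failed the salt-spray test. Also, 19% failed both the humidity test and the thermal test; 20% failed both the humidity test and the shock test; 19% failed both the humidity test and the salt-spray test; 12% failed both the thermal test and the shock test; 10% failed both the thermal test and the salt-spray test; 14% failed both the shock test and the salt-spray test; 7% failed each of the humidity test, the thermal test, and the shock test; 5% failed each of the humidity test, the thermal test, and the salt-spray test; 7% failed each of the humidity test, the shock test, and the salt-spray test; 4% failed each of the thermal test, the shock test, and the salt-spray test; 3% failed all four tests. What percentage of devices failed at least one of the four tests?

By inclusion-exclusion,
P(at least one) = 57 + 39 + 37 + 36 − 19 − 20 − 19 − 12 − 10 − 14 + 7 + 5 + 7 + 4 − 3 = 95%

95%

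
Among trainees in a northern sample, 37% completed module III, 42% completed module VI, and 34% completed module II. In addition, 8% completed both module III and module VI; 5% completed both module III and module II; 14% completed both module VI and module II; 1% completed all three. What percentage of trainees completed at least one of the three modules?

87%

P(at least one) = 37 + 42 + 34 − 8 − 5 − 14 + 1 = 87%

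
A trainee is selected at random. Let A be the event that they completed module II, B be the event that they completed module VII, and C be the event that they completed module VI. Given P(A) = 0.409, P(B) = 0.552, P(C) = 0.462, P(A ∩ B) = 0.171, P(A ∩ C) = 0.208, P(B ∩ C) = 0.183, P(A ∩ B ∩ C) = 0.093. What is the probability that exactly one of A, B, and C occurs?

0.578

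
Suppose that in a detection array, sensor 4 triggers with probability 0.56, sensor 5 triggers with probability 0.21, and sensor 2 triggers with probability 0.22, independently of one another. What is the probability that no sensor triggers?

Since the events are independent, P(none) is the product of the individual non-occurrence probabilities.
P(none) = (1 − 0.56) × (1 − 0.21) × (1 − 0.22) = 0.44 × 0.79 × 0.78 = 0.271128

0.271128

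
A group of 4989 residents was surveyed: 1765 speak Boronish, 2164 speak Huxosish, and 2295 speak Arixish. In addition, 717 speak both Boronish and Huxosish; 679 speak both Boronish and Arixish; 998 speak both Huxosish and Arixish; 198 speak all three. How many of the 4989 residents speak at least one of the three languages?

By inclusion-exclusion,
|union| = 1765 + 2164 + 2295 − 717 − 679 − 998 + 198 = 4028

4028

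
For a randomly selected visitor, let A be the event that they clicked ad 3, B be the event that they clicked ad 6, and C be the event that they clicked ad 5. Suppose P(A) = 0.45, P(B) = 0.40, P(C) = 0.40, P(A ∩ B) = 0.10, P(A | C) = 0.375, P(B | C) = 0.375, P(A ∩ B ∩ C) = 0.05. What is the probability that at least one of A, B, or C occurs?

P(A ∩ C) = P(C)·P(A|C) = 0.40 × 0.375 = 0.15
P(B ∩ C) = P(C)·P(B|C) = 0.40 × 0.375 = 0.15
By inclusion-exclusion,
P(A ∪ B ∪ C) = 0.45 + 0.40 + 0.40 − 0.10 − 0.15 − 0.15 + 0.05 = 0.90

0.90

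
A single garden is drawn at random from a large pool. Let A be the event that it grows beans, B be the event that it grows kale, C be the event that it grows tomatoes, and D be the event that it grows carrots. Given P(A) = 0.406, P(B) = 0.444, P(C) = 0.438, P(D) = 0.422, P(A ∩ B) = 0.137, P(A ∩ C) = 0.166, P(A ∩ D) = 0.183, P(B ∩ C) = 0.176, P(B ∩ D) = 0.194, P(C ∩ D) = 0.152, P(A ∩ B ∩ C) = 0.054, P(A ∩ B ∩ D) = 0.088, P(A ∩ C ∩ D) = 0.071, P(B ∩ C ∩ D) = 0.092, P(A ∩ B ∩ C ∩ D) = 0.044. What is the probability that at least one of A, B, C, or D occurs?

0.963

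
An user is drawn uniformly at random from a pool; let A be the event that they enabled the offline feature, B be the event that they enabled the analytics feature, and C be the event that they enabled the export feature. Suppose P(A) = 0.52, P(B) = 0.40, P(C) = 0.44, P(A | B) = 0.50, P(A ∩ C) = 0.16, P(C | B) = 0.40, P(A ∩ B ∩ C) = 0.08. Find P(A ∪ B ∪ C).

0.92

P(A ∩ B) = P(B)·P(A|B) = 0.40 × 0.50 = 0.20
P(B ∩ C) = P(B)·P(C|B) = 0.40 × 0.40 = 0.16
P(A ∪ B ∪ C) = 0.52 + 0.40 + 0.44 − 0.20 − 0.16 − 0.16 + 0.08 = 0.92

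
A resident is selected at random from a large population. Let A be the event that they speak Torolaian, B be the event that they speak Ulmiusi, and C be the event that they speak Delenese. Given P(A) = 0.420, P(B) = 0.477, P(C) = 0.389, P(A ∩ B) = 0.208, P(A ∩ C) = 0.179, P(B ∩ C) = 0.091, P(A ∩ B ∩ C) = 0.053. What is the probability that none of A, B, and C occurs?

P(A ∪ B ∪ C) = 0.420 + 0.477 + 0.389 − 0.208 − 0.179 − 0.091 + 0.053 = 0.861
P(none) = 1 − 0.861 = 0.139

0.139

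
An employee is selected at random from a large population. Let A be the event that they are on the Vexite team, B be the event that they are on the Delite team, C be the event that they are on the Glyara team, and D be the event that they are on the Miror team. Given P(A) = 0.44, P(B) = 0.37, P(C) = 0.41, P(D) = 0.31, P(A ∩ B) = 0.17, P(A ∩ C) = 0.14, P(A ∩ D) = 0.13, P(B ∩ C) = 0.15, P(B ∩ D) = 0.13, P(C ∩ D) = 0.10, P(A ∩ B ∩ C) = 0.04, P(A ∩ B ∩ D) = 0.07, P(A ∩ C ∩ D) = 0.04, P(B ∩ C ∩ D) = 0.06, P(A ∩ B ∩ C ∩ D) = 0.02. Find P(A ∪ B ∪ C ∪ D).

Using inclusion–exclusion:
P(A ∪ B ∪ C ∪ D) = 0.44 + 0.37 + 0.41 + 0.31 − 0.17 − 0.14 − 0.13 − 0.15 − 0.13 − 0.10 + 0.04 + 0.07 + 0.04 + 0.06 − 0.02 = 0.90

0.90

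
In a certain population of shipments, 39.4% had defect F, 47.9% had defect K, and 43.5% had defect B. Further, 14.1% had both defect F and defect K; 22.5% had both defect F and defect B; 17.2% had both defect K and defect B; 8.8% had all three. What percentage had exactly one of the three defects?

P(exactly one) = 39.4 + 47.9 + 43.5 − 2·14.1 − 2·22.5 − 2·17.2 + 3·8.8 = 49.6%

49.6%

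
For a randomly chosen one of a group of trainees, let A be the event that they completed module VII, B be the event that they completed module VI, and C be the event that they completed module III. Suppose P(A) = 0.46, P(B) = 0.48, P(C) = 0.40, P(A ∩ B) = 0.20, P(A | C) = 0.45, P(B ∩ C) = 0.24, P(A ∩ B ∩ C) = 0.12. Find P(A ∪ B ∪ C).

0.84

P(A ∩ C) = P(C)·P(A|C) = 0.40 × 0.45 = 0.18
By inclusion-exclusion,
P(A ∪ B ∪ C) = 0.46 + 0.48 + 0.40 − 0.20 − 0.18 − 0.24 + 0.12 = 0.84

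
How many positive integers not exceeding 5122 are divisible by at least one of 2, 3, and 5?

3756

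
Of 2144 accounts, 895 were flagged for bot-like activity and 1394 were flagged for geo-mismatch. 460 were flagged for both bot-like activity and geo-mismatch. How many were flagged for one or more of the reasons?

By inclusion-exclusion,
N(≥1) = 895 + 1394 − 460 = 1829

1829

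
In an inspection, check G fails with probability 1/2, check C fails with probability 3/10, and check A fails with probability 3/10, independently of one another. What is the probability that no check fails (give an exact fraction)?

49/200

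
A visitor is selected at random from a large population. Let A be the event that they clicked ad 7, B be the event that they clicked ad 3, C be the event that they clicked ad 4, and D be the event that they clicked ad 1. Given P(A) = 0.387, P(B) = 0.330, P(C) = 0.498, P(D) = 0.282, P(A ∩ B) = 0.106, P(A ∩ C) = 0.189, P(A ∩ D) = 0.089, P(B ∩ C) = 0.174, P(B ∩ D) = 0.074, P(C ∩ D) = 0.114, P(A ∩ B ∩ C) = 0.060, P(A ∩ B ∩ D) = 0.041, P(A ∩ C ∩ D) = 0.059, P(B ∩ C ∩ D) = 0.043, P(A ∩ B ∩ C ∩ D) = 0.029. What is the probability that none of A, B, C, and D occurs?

0.075

P(A ∪ B ∪ C ∪ D) = 0.387 + 0.330 + 0.498 + 0.282 − 0.106 − 0.189 − 0.089 − 0.174 − 0.074 − 0.114 + 0.060 + 0.041 + 0.059 + 0.043 − 0.029 = 0.925
P(none) = 1 − 0.925 = 0.075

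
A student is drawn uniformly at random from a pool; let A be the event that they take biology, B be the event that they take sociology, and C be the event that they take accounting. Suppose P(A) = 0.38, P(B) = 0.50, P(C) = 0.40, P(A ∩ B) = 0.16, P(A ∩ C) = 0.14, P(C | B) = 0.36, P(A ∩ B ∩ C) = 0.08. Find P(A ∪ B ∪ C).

0.88

P(B ∩ C) = P(B)·P(C|B) = 0.50 × 0.36 = 0.18
P(A ∪ B ∪ C) = 0.38 + 0.50 + 0.40 − 0.16 − 0.14 − 0.18 + 0.08 = 0.88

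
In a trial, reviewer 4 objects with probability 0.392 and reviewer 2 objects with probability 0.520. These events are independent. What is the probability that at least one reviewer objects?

0.70816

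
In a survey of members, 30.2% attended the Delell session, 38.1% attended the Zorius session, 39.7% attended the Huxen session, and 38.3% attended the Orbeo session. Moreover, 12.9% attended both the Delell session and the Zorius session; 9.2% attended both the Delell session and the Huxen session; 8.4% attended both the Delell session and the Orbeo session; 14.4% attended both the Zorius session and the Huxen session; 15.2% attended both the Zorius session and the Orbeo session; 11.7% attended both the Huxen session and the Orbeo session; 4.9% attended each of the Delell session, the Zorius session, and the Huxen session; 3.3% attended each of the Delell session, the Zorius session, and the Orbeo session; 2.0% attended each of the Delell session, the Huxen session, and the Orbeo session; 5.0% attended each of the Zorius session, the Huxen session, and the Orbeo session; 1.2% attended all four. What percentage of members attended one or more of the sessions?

88.5%

P(≥1) = 30.2 + 38.1 + 39.7 + 38.3 − 12.9 − 9.2 − 8.4 − 14.4 − 15.2 − 11.7 + 4.9 + 3.3 + 2.0 + 5.0 − 1.2 = 88.5%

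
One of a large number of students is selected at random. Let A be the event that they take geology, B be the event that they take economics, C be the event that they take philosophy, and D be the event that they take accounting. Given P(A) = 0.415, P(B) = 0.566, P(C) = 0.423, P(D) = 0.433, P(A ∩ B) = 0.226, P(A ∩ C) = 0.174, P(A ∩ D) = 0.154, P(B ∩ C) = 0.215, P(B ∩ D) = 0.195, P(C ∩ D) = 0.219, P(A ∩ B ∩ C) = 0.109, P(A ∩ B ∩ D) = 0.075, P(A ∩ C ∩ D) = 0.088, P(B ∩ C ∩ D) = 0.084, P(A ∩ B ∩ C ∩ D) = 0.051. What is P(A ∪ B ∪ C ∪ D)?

0.959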